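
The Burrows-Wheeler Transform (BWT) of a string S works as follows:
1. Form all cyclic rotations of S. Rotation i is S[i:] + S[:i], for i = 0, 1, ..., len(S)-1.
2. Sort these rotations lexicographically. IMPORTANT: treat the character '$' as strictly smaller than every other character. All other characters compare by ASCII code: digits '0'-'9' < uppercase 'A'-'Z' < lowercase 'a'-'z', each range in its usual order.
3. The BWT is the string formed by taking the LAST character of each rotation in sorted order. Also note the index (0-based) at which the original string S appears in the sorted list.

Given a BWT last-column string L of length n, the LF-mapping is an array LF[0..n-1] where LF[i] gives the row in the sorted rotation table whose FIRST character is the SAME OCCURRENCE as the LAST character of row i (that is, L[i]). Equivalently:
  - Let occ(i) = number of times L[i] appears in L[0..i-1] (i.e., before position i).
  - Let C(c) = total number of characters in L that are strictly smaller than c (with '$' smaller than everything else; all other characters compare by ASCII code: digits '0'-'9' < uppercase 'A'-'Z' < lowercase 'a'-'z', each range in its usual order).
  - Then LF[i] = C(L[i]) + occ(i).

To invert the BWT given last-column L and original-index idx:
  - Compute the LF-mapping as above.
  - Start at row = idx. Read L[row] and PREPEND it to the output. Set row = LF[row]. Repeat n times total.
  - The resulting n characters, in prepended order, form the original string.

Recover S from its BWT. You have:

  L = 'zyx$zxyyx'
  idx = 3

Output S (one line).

Answer: xzyxxyyz$

Derivation:
LF mapping: 7 4 1 0 8 2 5 6 3
Walk LF starting at row 3, prepending L[row]:
  step 1: row=3, L[3]='$', prepend. Next row=LF[3]=0
  step 2: row=0, L[0]='z', prepend. Next row=LF[0]=7
  step 3: row=7, L[7]='y', prepend. Next row=LF[7]=6
  step 4: row=6, L[6]='y', prepend. Next row=LF[6]=5
  step 5: row=5, L[5]='x', prepend. Next row=LF[5]=2
  step 6: row=2, L[2]='x', prepend. Next row=LF[2]=1
  step 7: row=1, L[1]='y', prepend. Next row=LF[1]=4
  step 8: row=4, L[4]='z', prepend. Next row=LF[4]=8
  step 9: row=8, L[8]='x', prepend. Next row=LF[8]=3
Reversed output: xzyxxyyz$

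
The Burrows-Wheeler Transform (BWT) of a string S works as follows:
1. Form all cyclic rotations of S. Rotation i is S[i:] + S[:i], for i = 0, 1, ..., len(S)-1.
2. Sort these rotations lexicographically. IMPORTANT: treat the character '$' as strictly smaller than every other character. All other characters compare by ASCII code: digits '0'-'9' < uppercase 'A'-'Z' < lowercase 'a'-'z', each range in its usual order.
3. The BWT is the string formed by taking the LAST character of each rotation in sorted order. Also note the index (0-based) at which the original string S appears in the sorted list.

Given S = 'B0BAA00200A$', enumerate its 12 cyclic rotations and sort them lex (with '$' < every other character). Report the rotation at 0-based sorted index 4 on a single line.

Answer: 0A$B0BAA0020

Derivation:
All 12 rotations (rotation i = S[i:]+S[:i]):
  rot[0] = B0BAA00200A$
  rot[1] = 0BAA00200A$B
  rot[2] = BAA00200A$B0
  rot[3] = AA00200A$B0B
  rot[4] = A00200A$B0BA
  rot[5] = 00200A$B0BAA
  rot[6] = 0200A$B0BAA0
  rot[7] = 200A$B0BAA00
  rot[8] = 00A$B0BAA002
  rot[9] = 0A$B0BAA0020
  rot[10] = A$B0BAA00200
  rot[11] = $B0BAA00200A
Sorted (with $ < everything):
  sorted[0] = $B0BAA00200A
  sorted[1] = 00200A$B0BAA
  sorted[2] = 00A$B0BAA002
  sorted[3] = 0200A$B0BAA0
  sorted[4] = 0A$B0BAA0020
  sorted[5] = 0BAA00200A$B
  sorted[6] = 200A$B0BAA00
  sorted[7] = A$B0BAA00200
  sorted[8] = A00200A$B0BA
  sorted[9] = AA00200A$B0B
  sorted[10] = B0BAA00200A$
  sorted[11] = BAA00200A$B0
sorted[4] = 0A$B0BAA0020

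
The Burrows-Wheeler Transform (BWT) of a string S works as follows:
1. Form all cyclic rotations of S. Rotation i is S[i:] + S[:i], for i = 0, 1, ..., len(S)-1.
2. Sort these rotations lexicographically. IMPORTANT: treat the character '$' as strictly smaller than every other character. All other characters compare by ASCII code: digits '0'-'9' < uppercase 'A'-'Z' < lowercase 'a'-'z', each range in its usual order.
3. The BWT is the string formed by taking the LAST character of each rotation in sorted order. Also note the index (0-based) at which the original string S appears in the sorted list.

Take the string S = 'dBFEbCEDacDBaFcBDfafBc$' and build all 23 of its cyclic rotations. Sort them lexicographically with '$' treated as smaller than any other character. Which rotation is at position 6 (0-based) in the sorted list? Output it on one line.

Answer: DBaFcBDfafBc$dBFEbCEDac

Derivation:
All 23 rotations (rotation i = S[i:]+S[:i]):
  rot[0] = dBFEbCEDacDBaFcBDfafBc$
  rot[1] = BFEbCEDacDBaFcBDfafBc$d
  rot[2] = FEbCEDacDBaFcBDfafBc$dB
  rot[3] = EbCEDacDBaFcBDfafBc$dBF
  rot[4] = bCEDacDBaFcBDfafBc$dBFE
  rot[5] = CEDacDBaFcBDfafBc$dBFEb
  rot[6] = EDacDBaFcBDfafBc$dBFEbC
  rot[7] = DacDBaFcBDfafBc$dBFEbCE
  rot[8] = acDBaFcBDfafBc$dBFEbCED
  rot[9] = cDBaFcBDfafBc$dBFEbCEDa
  rot[10] = DBaFcBDfafBc$dBFEbCEDac
  rot[11] = BaFcBDfafBc$dBFEbCEDacD
  rot[12] = aFcBDfafBc$dBFEbCEDacDB
  rot[13] = FcBDfafBc$dBFEbCEDacDBa
  rot[14] = cBDfafBc$dBFEbCEDacDBaF
  rot[15] = BDfafBc$dBFEbCEDacDBaFc
  rot[16] = DfafBc$dBFEbCEDacDBaFcB
  rot[17] = fafBc$dBFEbCEDacDBaFcBD
  rot[18] = afBc$dBFEbCEDacDBaFcBDf
  rot[19] = fBc$dBFEbCEDacDBaFcBDfa
  rot[20] = Bc$dBFEbCEDacDBaFcBDfaf
  rot[21] = c$dBFEbCEDacDBaFcBDfafB
  rot[22] = $dBFEbCEDacDBaFcBDfafBc
Sorted (with $ < everything):
  sorted[0] = $dBFEbCEDacDBaFcBDfafBc
  sorted[1] = BDfafBc$dBFEbCEDacDBaFc
  sorted[2] = BFEbCEDacDBaFcBDfafBc$d
  sorted[3] = BaFcBDfafBc$dBFEbCEDacD
  sorted[4] = Bc$dBFEbCEDacDBaFcBDfaf
  sorted[5] = CEDacDBaFcBDfafBc$dBFEb
  sorted[6] = DBaFcBDfafBc$dBFEbCEDac
  sorted[7] = DacDBaFcBDfafBc$dBFEbCE
  sorted[8] = DfafBc$dBFEbCEDacDBaFcB
  sorted[9] = EDacDBaFcBDfafBc$dBFEbC
  sorted[10] = EbCEDacDBaFcBDfafBc$dBF
  sorted[11] = FEbCEDacDBaFcBDfafBc$dB
  sorted[12] = FcBDfafBc$dBFEbCEDacDBa
  sorted[13] = aFcBDfafBc$dBFEbCEDacDB
  sorted[14] = acDBaFcBDfafBc$dBFEbCED
  sorted[15] = afBc$dBFEbCEDacDBaFcBDf
  sorted[16] = bCEDacDBaFcBDfafBc$dBFE
  sorted[17] = c$dBFEbCEDacDBaFcBDfafB
  sorted[18] = cBDfafBc$dBFEbCEDacDBaF
  sorted[19] = cDBaFcBDfafBc$dBFEbCEDa
  sorted[20] = dBFEbCEDacDBaFcBDfafBc$
  sorted[21] = fBc$dBFEbCEDacDBaFcBDfa
  sorted[22] = fafBc$dBFEbCEDacDBaFcBD
sorted[6] = DBaFcBDfafBc$dBFEbCEDac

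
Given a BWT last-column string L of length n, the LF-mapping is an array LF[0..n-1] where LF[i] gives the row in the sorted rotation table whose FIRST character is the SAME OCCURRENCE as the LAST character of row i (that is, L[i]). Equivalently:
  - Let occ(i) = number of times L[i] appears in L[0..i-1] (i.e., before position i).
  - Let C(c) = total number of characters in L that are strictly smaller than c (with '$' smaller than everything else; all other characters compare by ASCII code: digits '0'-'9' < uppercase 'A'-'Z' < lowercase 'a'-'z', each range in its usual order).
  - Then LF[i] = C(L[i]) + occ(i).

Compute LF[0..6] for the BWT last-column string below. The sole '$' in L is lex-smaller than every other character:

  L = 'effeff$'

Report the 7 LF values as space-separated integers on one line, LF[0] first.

Answer: 1 3 4 2 5 6 0

Derivation:
Char counts: '$':1, 'e':2, 'f':4
C (first-col start): C('$')=0, C('e')=1, C('f')=3
L[0]='e': occ=0, LF[0]=C('e')+0=1+0=1
L[1]='f': occ=0, LF[1]=C('f')+0=3+0=3
L[2]='f': occ=1, LF[2]=C('f')+1=3+1=4
L[3]='e': occ=1, LF[3]=C('e')+1=1+1=2
L[4]='f': occ=2, LF[4]=C('f')+2=3+2=5
L[5]='f': occ=3, LF[5]=C('f')+3=3+3=6
L[6]='$': occ=0, LF[6]=C('$')+0=0+0=0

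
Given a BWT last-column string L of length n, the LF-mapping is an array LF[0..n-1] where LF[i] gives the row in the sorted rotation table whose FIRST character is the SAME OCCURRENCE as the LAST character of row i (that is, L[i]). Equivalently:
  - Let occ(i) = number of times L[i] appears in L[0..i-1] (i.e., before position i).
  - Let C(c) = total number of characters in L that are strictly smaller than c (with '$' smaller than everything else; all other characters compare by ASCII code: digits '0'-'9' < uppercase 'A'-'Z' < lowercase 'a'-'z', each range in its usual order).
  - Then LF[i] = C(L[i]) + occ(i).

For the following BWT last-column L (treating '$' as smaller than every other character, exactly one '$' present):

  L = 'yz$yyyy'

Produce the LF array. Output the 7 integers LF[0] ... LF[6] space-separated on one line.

Char counts: '$':1, 'y':5, 'z':1
C (first-col start): C('$')=0, C('y')=1, C('z')=6
L[0]='y': occ=0, LF[0]=C('y')+0=1+0=1
L[1]='z': occ=0, LF[1]=C('z')+0=6+0=6
L[2]='$': occ=0, LF[2]=C('$')+0=0+0=0
L[3]='y': occ=1, LF[3]=C('y')+1=1+1=2
L[4]='y': occ=2, LF[4]=C('y')+2=1+2=3
L[5]='y': occ=3, LF[5]=C('y')+3=1+3=4
L[6]='y': occ=4, LF[6]=C('y')+4=1+4=5

Answer: 1 6 0 2 3 4 5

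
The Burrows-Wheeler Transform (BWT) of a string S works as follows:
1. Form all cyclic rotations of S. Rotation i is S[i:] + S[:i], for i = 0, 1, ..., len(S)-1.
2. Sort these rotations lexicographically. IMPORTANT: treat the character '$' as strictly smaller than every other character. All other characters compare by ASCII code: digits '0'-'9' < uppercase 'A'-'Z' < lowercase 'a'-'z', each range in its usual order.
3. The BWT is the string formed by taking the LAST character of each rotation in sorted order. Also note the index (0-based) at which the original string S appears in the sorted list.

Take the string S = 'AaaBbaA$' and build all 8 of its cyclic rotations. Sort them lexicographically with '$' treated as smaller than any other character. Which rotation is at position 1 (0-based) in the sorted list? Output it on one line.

Answer: A$AaaBba

Derivation:
All 8 rotations (rotation i = S[i:]+S[:i]):
  rot[0] = AaaBbaA$
  rot[1] = aaBbaA$A
  rot[2] = aBbaA$Aa
  rot[3] = BbaA$Aaa
  rot[4] = baA$AaaB
  rot[5] = aA$AaaBb
  rot[6] = A$AaaBba
  rot[7] = $AaaBbaA
Sorted (with $ < everything):
  sorted[0] = $AaaBbaA
  sorted[1] = A$AaaBba
  sorted[2] = AaaBbaA$
  sorted[3] = BbaA$Aaa
  sorted[4] = aA$AaaBb
  sorted[5] = aBbaA$Aa
  sorted[6] = aaBbaA$A
  sorted[7] = baA$AaaB
sorted[1] = A$AaaBba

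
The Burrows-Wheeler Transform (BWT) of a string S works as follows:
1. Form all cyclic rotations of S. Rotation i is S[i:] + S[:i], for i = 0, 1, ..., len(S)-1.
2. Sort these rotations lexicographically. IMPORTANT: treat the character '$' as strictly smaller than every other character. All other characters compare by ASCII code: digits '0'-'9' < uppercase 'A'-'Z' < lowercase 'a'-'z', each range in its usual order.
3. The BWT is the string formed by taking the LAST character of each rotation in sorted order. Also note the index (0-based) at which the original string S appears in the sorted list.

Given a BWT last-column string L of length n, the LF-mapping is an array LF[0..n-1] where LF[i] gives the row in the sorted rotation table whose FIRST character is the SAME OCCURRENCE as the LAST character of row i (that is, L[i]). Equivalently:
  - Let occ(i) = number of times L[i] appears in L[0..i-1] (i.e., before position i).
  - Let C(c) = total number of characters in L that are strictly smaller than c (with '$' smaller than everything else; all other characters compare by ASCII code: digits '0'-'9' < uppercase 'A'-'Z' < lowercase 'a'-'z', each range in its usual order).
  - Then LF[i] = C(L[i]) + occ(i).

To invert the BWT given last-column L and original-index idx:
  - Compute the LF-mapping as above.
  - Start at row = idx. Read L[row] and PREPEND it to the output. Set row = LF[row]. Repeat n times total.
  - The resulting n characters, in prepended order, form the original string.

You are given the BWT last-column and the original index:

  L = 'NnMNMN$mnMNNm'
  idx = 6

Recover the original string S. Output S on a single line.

Answer: NNMmNmnNnMMN$

Derivation:
LF mapping: 4 11 1 5 2 6 0 9 12 3 7 8 10
Walk LF starting at row 6, prepending L[row]:
  step 1: row=6, L[6]='$', prepend. Next row=LF[6]=0
  step 2: row=0, L[0]='N', prepend. Next row=LF[0]=4
  step 3: row=4, L[4]='M', prepend. Next row=LF[4]=2
  step 4: row=2, L[2]='M', prepend. Next row=LF[2]=1
  step 5: row=1, L[1]='n', prepend. Next row=LF[1]=11
  step 6: row=11, L[11]='N', prepend. Next row=LF[11]=8
  step 7: row=8, L[8]='n', prepend. Next row=LF[8]=12
  step 8: row=12, L[12]='m', prepend. Next row=LF[12]=10
  step 9: row=10, L[10]='N', prepend. Next row=LF[10]=7
  step 10: row=7, L[7]='m', prepend. Next row=LF[7]=9
  step 11: row=9, L[9]='M', prepend. Next row=LF[9]=3
  step 12: row=3, L[3]='N', prepend. Next row=LF[3]=5
  step 13: row=5, L[5]='N', prepend. Next row=LF[5]=6
Reversed output: NNMmNmnNnMMN$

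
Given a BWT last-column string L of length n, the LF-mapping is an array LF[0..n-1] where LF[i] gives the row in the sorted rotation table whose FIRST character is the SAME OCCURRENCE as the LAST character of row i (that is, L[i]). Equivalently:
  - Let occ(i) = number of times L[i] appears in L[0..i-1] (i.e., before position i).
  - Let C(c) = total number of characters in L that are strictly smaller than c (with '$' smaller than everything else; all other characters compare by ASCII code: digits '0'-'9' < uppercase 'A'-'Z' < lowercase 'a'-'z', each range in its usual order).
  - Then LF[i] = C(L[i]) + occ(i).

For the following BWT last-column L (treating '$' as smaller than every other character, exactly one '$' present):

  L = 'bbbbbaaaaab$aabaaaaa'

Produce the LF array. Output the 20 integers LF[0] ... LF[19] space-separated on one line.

Answer: 13 14 15 16 17 1 2 3 4 5 18 0 6 7 19 8 9 10 11 12

Derivation:
Char counts: '$':1, 'a':12, 'b':7
C (first-col start): C('$')=0, C('a')=1, C('b')=13
L[0]='b': occ=0, LF[0]=C('b')+0=13+0=13
L[1]='b': occ=1, LF[1]=C('b')+1=13+1=14
L[2]='b': occ=2, LF[2]=C('b')+2=13+2=15
L[3]='b': occ=3, LF[3]=C('b')+3=13+3=16
L[4]='b': occ=4, LF[4]=C('b')+4=13+4=17
L[5]='a': occ=0, LF[5]=C('a')+0=1+0=1
L[6]='a': occ=1, LF[6]=C('a')+1=1+1=2
L[7]='a': occ=2, LF[7]=C('a')+2=1+2=3
L[8]='a': occ=3, LF[8]=C('a')+3=1+3=4
L[9]='a': occ=4, LF[9]=C('a')+4=1+4=5
L[10]='b': occ=5, LF[10]=C('b')+5=13+5=18
L[11]='$': occ=0, LF[11]=C('$')+0=0+0=0
L[12]='a': occ=5, LF[12]=C('a')+5=1+5=6
L[13]='a': occ=6, LF[13]=C('a')+6=1+6=7
L[14]='b': occ=6, LF[14]=C('b')+6=13+6=19
L[15]='a': occ=7, LF[15]=C('a')+7=1+7=8
L[16]='a': occ=8, LF[16]=C('a')+8=1+8=9
L[17]='a': occ=9, LF[17]=C('a')+9=1+9=10
L[18]='a': occ=10, LF[18]=C('a')+10=1+10=11
L[19]='a': occ=11, LF[19]=C('a')+11=1+11=12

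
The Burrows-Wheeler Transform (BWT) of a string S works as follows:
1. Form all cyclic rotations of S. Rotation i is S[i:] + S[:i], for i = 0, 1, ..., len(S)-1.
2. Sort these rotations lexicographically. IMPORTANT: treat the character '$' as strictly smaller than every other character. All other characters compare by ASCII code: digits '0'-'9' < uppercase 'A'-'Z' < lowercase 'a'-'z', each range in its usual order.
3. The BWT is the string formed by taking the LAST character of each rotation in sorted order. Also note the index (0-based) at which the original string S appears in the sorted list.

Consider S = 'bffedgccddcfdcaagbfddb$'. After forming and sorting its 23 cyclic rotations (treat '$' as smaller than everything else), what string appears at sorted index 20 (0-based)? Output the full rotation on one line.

Answer: ffedgccddcfdcaagbfddb$b

Derivation:
All 23 rotations (rotation i = S[i:]+S[:i]):
  rot[0] = bffedgccddcfdcaagbfddb$
  rot[1] = ffedgccddcfdcaagbfddb$b
  rot[2] = fedgccddcfdcaagbfddb$bf
  rot[3] = edgccddcfdcaagbfddb$bff
  rot[4] = dgccddcfdcaagbfddb$bffe
  rot[5] = gccddcfdcaagbfddb$bffed
  rot[6] = ccddcfdcaagbfddb$bffedg
  rot[7] = cddcfdcaagbfddb$bffedgc
  rot[8] = ddcfdcaagbfddb$bffedgcc
  rot[9] = dcfdcaagbfddb$bffedgccd
  rot[10] = cfdcaagbfddb$bffedgccdd
  rot[11] = fdcaagbfddb$bffedgccddc
  rot[12] = dcaagbfddb$bffedgccddcf
  rot[13] = caagbfddb$bffedgccddcfd
  rot[14] = aagbfddb$bffedgccddcfdc
  rot[15] = agbfddb$bffedgccddcfdca
  rot[16] = gbfddb$bffedgccddcfdcaa
  rot[17] = bfddb$bffedgccddcfdcaag
  rot[18] = fddb$bffedgccddcfdcaagb
  rot[19] = ddb$bffedgccddcfdcaagbf
  rot[20] = db$bffedgccddcfdcaagbfd
  rot[21] = b$bffedgccddcfdcaagbfdd
  rot[22] = $bffedgccddcfdcaagbfddb
Sorted (with $ < everything):
  sorted[0] = $bffedgccddcfdcaagbfddb
  sorted[1] = aagbfddb$bffedgccddcfdc
  sorted[2] = agbfddb$bffedgccddcfdca
  sorted[3] = b$bffedgccddcfdcaagbfdd
  sorted[4] = bfddb$bffedgccddcfdcaag
  sorted[5] = bffedgccddcfdcaagbfddb$
  sorted[6] = caagbfddb$bffedgccddcfd
  sorted[7] = ccddcfdcaagbfddb$bffedg
  sorted[8] = cddcfdcaagbfddb$bffedgc
  sorted[9] = cfdcaagbfddb$bffedgccdd
  sorted[10] = db$bffedgccddcfdcaagbfd
  sorted[11] = dcaagbfddb$bffedgccddcf
  sorted[12] = dcfdcaagbfddb$bffedgccd
  sorted[13] = ddb$bffedgccddcfdcaagbf
  sorted[14] = ddcfdcaagbfddb$bffedgcc
  sorted[15] = dgccddcfdcaagbfddb$bffe
  sorted[16] = edgccddcfdcaagbfddb$bff
  sorted[17] = fdcaagbfddb$bffedgccddc
  sorted[18] = fddb$bffedgccddcfdcaagb
  sorted[19] = fedgccddcfdcaagbfddb$bf
  sorted[20] = ffedgccddcfdcaagbfddb$b
  sorted[21] = gbfddb$bffedgccddcfdcaa
  sorted[22] = gccddcfdcaagbfddb$bffed
sorted[20] = ffedgccddcfdcaagbfddb$b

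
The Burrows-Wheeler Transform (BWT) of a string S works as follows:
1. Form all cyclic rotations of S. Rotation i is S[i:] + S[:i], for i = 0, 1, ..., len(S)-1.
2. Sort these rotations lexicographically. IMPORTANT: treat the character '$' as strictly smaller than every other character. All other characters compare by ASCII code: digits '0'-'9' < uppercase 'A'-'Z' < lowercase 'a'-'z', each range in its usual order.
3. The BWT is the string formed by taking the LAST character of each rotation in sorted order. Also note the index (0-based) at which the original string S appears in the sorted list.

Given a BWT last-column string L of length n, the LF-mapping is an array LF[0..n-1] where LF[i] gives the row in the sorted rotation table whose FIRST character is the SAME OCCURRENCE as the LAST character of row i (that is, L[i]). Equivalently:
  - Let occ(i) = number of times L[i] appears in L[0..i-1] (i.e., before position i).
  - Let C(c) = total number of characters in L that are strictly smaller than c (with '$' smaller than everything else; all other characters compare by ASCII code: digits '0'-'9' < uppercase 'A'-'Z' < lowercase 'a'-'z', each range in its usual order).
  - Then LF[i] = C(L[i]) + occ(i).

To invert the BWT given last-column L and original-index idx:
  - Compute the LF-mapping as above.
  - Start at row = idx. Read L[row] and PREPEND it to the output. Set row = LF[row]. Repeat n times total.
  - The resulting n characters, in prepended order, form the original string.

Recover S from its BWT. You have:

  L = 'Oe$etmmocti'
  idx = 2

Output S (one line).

Answer: committeeO$

Derivation:
LF mapping: 1 3 0 4 9 6 7 8 2 10 5
Walk LF starting at row 2, prepending L[row]:
  step 1: row=2, L[2]='$', prepend. Next row=LF[2]=0
  step 2: row=0, L[0]='O', prepend. Next row=LF[0]=1
  step 3: row=1, L[1]='e', prepend. Next row=LF[1]=3
  step 4: row=3, L[3]='e', prepend. Next row=LF[3]=4
  step 5: row=4, L[4]='t', prepend. Next row=LF[4]=9
  step 6: row=9, L[9]='t', prepend. Next row=LF[9]=10
  step 7: row=10, L[10]='i', prepend. Next row=LF[10]=5
  step 8: row=5, L[5]='m', prepend. Next row=LF[5]=6
  step 9: row=6, L[6]='m', prepend. Next row=LF[6]=7
  step 10: row=7, L[7]='o', prepend. Next row=LF[7]=8
  step 11: row=8, L[8]='c', prepend. Next row=LF[8]=2
Reversed output: committeeO$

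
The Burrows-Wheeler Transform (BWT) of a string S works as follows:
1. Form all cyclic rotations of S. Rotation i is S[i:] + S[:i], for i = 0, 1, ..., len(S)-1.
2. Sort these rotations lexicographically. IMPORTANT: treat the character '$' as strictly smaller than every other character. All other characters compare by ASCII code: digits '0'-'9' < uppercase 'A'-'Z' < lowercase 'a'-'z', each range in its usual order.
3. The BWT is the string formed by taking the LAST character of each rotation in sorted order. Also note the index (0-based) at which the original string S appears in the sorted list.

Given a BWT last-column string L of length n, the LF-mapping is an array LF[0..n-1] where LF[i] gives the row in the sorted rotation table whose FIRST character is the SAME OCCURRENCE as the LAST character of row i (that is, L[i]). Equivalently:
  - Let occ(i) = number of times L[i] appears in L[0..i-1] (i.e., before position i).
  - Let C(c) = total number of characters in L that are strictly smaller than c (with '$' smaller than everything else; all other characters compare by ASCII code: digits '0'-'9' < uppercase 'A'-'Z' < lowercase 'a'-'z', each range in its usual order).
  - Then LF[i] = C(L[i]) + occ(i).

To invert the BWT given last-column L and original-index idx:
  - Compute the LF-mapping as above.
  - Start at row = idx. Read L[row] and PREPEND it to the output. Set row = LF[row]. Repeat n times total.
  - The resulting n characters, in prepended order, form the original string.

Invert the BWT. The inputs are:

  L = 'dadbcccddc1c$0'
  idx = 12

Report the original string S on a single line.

LF mapping: 10 3 11 4 5 6 7 12 13 8 2 9 0 1
Walk LF starting at row 12, prepending L[row]:
  step 1: row=12, L[12]='$', prepend. Next row=LF[12]=0
  step 2: row=0, L[0]='d', prepend. Next row=LF[0]=10
  step 3: row=10, L[10]='1', prepend. Next row=LF[10]=2
  step 4: row=2, L[2]='d', prepend. Next row=LF[2]=11
  step 5: row=11, L[11]='c', prepend. Next row=LF[11]=9
  step 6: row=9, L[9]='c', prepend. Next row=LF[9]=8
  step 7: row=8, L[8]='d', prepend. Next row=LF[8]=13
  step 8: row=13, L[13]='0', prepend. Next row=LF[13]=1
  step 9: row=1, L[1]='a', prepend. Next row=LF[1]=3
  step 10: row=3, L[3]='b', prepend. Next row=LF[3]=4
  step 11: row=4, L[4]='c', prepend. Next row=LF[4]=5
  step 12: row=5, L[5]='c', prepend. Next row=LF[5]=6
  step 13: row=6, L[6]='c', prepend. Next row=LF[6]=7
  step 14: row=7, L[7]='d', prepend. Next row=LF[7]=12
Reversed output: dcccba0dccd1d$

Answer: dcccba0dccd1d$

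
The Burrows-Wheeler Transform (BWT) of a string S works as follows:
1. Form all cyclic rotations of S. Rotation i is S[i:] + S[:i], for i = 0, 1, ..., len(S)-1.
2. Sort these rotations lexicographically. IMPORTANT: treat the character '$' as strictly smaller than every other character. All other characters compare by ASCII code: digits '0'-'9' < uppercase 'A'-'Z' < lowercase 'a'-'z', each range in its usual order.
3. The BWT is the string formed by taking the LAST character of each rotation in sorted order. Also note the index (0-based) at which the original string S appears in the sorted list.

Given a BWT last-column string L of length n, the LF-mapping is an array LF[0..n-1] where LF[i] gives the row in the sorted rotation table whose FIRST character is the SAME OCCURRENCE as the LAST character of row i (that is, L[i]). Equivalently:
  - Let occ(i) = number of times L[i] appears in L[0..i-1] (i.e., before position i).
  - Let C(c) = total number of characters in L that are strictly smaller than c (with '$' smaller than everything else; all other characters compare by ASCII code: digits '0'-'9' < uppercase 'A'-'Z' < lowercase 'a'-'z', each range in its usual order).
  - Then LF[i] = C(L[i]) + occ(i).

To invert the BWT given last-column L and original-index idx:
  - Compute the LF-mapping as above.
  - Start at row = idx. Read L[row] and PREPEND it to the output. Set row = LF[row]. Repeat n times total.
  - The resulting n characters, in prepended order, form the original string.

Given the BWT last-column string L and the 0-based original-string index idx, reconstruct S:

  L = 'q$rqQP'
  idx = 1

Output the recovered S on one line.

LF mapping: 3 0 5 4 2 1
Walk LF starting at row 1, prepending L[row]:
  step 1: row=1, L[1]='$', prepend. Next row=LF[1]=0
  step 2: row=0, L[0]='q', prepend. Next row=LF[0]=3
  step 3: row=3, L[3]='q', prepend. Next row=LF[3]=4
  step 4: row=4, L[4]='Q', prepend. Next row=LF[4]=2
  step 5: row=2, L[2]='r', prepend. Next row=LF[2]=5
  step 6: row=5, L[5]='P', prepend. Next row=LF[5]=1
Reversed output: PrQqq$

Answer: PrQqq$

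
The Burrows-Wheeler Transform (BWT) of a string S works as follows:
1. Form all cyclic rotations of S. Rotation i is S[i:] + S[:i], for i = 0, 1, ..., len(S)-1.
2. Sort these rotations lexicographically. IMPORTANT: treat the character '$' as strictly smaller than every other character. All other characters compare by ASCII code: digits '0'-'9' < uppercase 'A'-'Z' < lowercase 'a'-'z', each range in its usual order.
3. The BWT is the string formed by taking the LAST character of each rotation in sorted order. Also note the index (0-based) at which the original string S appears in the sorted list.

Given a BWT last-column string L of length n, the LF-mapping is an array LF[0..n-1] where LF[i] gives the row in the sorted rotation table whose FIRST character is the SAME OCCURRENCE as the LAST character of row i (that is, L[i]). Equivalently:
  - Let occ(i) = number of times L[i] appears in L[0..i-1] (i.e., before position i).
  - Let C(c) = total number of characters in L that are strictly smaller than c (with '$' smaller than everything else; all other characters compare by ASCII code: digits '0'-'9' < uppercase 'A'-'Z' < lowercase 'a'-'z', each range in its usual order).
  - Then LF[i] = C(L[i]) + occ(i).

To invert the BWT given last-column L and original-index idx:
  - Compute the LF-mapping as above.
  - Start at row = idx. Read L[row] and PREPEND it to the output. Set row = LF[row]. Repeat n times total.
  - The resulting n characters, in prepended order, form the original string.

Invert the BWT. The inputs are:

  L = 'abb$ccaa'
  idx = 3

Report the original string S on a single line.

Answer: acbacba$

Derivation:
LF mapping: 1 4 5 0 6 7 2 3
Walk LF starting at row 3, prepending L[row]:
  step 1: row=3, L[3]='$', prepend. Next row=LF[3]=0
  step 2: row=0, L[0]='a', prepend. Next row=LF[0]=1
  step 3: row=1, L[1]='b', prepend. Next row=LF[1]=4
  step 4: row=4, L[4]='c', prepend. Next row=LF[4]=6
  step 5: row=6, L[6]='a', prepend. Next row=LF[6]=2
  step 6: row=2, L[2]='b', prepend. Next row=LF[2]=5
  step 7: row=5, L[5]='c', prepend. Next row=LF[5]=7
  step 8: row=7, L[7]='a', prepend. Next row=LF[7]=3
Reversed output: acbacba$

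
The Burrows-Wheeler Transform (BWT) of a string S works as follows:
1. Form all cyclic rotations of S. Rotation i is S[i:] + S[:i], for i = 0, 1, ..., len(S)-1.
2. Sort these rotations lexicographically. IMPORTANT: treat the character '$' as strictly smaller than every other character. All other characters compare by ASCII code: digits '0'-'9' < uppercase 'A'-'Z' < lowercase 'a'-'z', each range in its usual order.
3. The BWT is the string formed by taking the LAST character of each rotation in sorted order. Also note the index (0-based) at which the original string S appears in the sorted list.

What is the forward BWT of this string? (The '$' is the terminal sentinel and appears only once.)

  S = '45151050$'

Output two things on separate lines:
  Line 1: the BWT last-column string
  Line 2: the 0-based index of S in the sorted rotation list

Answer: 05155$014
5

Derivation:
All 9 rotations (rotation i = S[i:]+S[:i]):
  rot[0] = 45151050$
  rot[1] = 5151050$4
  rot[2] = 151050$45
  rot[3] = 51050$451
  rot[4] = 1050$4515
  rot[5] = 050$45151
  rot[6] = 50$451510
  rot[7] = 0$4515105
  rot[8] = $45151050
Sorted (with $ < everything):
  sorted[0] = $45151050  (last char: '0')
  sorted[1] = 0$4515105  (last char: '5')
  sorted[2] = 050$45151  (last char: '1')
  sorted[3] = 1050$4515  (last char: '5')
  sorted[4] = 151050$45  (last char: '5')
  sorted[5] = 45151050$  (last char: '$')
  sorted[6] = 50$451510  (last char: '0')
  sorted[7] = 51050$451  (last char: '1')
  sorted[8] = 5151050$4  (last char: '4')
Last column: 05155$014
Original string S is at sorted index 5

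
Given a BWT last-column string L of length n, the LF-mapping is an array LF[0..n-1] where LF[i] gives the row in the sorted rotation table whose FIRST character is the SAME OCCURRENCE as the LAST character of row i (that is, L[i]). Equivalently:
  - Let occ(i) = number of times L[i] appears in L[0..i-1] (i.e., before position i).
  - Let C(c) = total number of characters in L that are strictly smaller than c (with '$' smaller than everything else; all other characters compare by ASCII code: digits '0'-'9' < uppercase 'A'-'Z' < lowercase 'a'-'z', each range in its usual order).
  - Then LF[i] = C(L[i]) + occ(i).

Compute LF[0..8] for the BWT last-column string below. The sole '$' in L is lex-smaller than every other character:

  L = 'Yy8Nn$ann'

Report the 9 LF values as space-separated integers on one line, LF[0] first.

Char counts: '$':1, '8':1, 'N':1, 'Y':1, 'a':1, 'n':3, 'y':1
C (first-col start): C('$')=0, C('8')=1, C('N')=2, C('Y')=3, C('a')=4, C('n')=5, C('y')=8
L[0]='Y': occ=0, LF[0]=C('Y')+0=3+0=3
L[1]='y': occ=0, LF[1]=C('y')+0=8+0=8
L[2]='8': occ=0, LF[2]=C('8')+0=1+0=1
L[3]='N': occ=0, LF[3]=C('N')+0=2+0=2
L[4]='n': occ=0, LF[4]=C('n')+0=5+0=5
L[5]='$': occ=0, LF[5]=C('$')+0=0+0=0
L[6]='a': occ=0, LF[6]=C('a')+0=4+0=4
L[7]='n': occ=1, LF[7]=C('n')+1=5+1=6
L[8]='n': occ=2, LF[8]=C('n')+2=5+2=7

Answer: 3 8 1 2 5 0 4 6 7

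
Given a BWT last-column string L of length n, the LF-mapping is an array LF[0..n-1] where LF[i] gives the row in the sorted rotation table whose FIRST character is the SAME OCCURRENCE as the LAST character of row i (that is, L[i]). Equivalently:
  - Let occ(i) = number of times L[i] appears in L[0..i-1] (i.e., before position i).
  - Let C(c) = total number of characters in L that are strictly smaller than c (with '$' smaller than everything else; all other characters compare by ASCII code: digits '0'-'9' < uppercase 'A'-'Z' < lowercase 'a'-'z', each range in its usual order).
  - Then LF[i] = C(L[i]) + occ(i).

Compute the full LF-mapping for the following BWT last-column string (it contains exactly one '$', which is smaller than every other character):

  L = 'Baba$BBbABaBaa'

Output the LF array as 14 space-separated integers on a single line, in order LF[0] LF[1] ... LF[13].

Char counts: '$':1, 'A':1, 'B':5, 'a':5, 'b':2
C (first-col start): C('$')=0, C('A')=1, C('B')=2, C('a')=7, C('b')=12
L[0]='B': occ=0, LF[0]=C('B')+0=2+0=2
L[1]='a': occ=0, LF[1]=C('a')+0=7+0=7
L[2]='b': occ=0, LF[2]=C('b')+0=12+0=12
L[3]='a': occ=1, LF[3]=C('a')+1=7+1=8
L[4]='$': occ=0, LF[4]=C('$')+0=0+0=0
L[5]='B': occ=1, LF[5]=C('B')+1=2+1=3
L[6]='B': occ=2, LF[6]=C('B')+2=2+2=4
L[7]='b': occ=1, LF[7]=C('b')+1=12+1=13
L[8]='A': occ=0, LF[8]=C('A')+0=1+0=1
L[9]='B': occ=3, LF[9]=C('B')+3=2+3=5
L[10]='a': occ=2, LF[10]=C('a')+2=7+2=9
L[11]='B': occ=4, LF[11]=C('B')+4=2+4=6
L[12]='a': occ=3, LF[12]=C('a')+3=7+3=10
L[13]='a': occ=4, LF[13]=C('a')+4=7+4=11

Answer: 2 7 12 8 0 3 4 13 1 5 9 6 10 11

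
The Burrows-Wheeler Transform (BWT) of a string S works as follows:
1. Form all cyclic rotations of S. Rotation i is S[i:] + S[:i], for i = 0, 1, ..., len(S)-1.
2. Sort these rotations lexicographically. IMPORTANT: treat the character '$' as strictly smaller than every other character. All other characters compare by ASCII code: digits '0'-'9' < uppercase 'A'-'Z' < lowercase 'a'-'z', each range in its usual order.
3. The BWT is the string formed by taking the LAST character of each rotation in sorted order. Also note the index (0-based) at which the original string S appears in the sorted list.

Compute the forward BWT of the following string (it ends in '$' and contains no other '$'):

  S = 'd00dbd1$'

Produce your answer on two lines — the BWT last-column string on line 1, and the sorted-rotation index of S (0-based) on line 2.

All 8 rotations (rotation i = S[i:]+S[:i]):
  rot[0] = d00dbd1$
  rot[1] = 00dbd1$d
  rot[2] = 0dbd1$d0
  rot[3] = dbd1$d00
  rot[4] = bd1$d00d
  rot[5] = d1$d00db
  rot[6] = 1$d00dbd
  rot[7] = $d00dbd1
Sorted (with $ < everything):
  sorted[0] = $d00dbd1  (last char: '1')
  sorted[1] = 00dbd1$d  (last char: 'd')
  sorted[2] = 0dbd1$d0  (last char: '0')
  sorted[3] = 1$d00dbd  (last char: 'd')
  sorted[4] = bd1$d00d  (last char: 'd')
  sorted[5] = d00dbd1$  (last char: '$')
  sorted[6] = d1$d00db  (last char: 'b')
  sorted[7] = dbd1$d00  (last char: '0')
Last column: 1d0dd$b0
Original string S is at sorted index 5

Answer: 1d0dd$b0
5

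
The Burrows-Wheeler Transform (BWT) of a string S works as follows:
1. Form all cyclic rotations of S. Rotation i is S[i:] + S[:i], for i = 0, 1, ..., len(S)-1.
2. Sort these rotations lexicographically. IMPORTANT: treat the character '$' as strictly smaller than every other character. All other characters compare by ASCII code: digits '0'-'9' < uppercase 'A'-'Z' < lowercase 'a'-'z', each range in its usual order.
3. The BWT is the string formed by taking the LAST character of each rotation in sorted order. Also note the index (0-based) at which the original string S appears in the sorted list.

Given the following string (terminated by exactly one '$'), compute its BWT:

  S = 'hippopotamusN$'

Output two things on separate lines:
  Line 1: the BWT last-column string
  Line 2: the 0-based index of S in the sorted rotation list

All 14 rotations (rotation i = S[i:]+S[:i]):
  rot[0] = hippopotamusN$
  rot[1] = ippopotamusN$h
  rot[2] = ppopotamusN$hi
  rot[3] = popotamusN$hip
  rot[4] = opotamusN$hipp
  rot[5] = potamusN$hippo
  rot[6] = otamusN$hippop
  rot[7] = tamusN$hippopo
  rot[8] = amusN$hippopot
  rot[9] = musN$hippopota
  rot[10] = usN$hippopotam
  rot[11] = sN$hippopotamu
  rot[12] = N$hippopotamus
  rot[13] = $hippopotamusN
Sorted (with $ < everything):
  sorted[0] = $hippopotamusN  (last char: 'N')
  sorted[1] = N$hippopotamus  (last char: 's')
  sorted[2] = amusN$hippopot  (last char: 't')
  sorted[3] = hippopotamusN$  (last char: '$')
  sorted[4] = ippopotamusN$h  (last char: 'h')
  sorted[5] = musN$hippopota  (last char: 'a')
  sorted[6] = opotamusN$hipp  (last char: 'p')
  sorted[7] = otamusN$hippop  (last char: 'p')
  sorted[8] = popotamusN$hip  (last char: 'p')
  sorted[9] = potamusN$hippo  (last char: 'o')
  sorted[10] = ppopotamusN$hi  (last char: 'i')
  sorted[11] = sN$hippopotamu  (last char: 'u')
  sorted[12] = tamusN$hippopo  (last char: 'o')
  sorted[13] = usN$hippopotam  (last char: 'm')
Last column: Nst$happpoiuom
Original string S is at sorted index 3

Answer: Nst$happpoiuom
3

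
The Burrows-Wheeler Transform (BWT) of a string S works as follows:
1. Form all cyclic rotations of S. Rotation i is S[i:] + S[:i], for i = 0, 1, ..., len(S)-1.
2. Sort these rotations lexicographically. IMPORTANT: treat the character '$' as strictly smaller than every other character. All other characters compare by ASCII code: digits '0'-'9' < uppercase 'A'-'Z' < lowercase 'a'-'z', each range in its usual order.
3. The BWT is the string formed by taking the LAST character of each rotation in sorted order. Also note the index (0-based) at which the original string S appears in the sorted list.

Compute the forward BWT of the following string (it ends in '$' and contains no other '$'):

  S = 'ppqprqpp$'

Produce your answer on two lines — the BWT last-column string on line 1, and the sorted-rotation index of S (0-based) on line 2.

Answer: ppq$pqrpp
3

Derivation:
All 9 rotations (rotation i = S[i:]+S[:i]):
  rot[0] = ppqprqpp$
  rot[1] = pqprqpp$p
  rot[2] = qprqpp$pp
  rot[3] = prqpp$ppq
  rot[4] = rqpp$ppqp
  rot[5] = qpp$ppqpr
  rot[6] = pp$ppqprq
  rot[7] = p$ppqprqp
  rot[8] = $ppqprqpp
Sorted (with $ < everything):
  sorted[0] = $ppqprqpp  (last char: 'p')
  sorted[1] = p$ppqprqp  (last char: 'p')
  sorted[2] = pp$ppqprq  (last char: 'q')
  sorted[3] = ppqprqpp$  (last char: '$')
  sorted[4] = pqprqpp$p  (last char: 'p')
  sorted[5] = prqpp$ppq  (last char: 'q')
  sorted[6] = qpp$ppqpr  (last char: 'r')
  sorted[7] = qprqpp$pp  (last char: 'p')
  sorted[8] = rqpp$ppqp  (last char: 'p')
Last column: ppq$pqrpp
Original string S is at sorted index 3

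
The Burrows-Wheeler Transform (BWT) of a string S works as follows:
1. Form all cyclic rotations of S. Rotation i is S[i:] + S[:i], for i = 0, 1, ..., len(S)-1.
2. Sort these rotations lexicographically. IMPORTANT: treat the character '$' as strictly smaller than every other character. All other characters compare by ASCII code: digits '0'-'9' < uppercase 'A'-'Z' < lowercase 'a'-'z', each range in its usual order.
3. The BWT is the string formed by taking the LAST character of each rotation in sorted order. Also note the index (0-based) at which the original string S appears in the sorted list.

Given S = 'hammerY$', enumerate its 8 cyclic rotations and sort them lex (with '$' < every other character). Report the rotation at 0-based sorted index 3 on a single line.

All 8 rotations (rotation i = S[i:]+S[:i]):
  rot[0] = hammerY$
  rot[1] = ammerY$h
  rot[2] = mmerY$ha
  rot[3] = merY$ham
  rot[4] = erY$hamm
  rot[5] = rY$hamme
  rot[6] = Y$hammer
  rot[7] = $hammerY
Sorted (with $ < everything):
  sorted[0] = $hammerY
  sorted[1] = Y$hammer
  sorted[2] = ammerY$h
  sorted[3] = erY$hamm
  sorted[4] = hammerY$
  sorted[5] = merY$ham
  sorted[6] = mmerY$ha
  sorted[7] = rY$hamme
sorted[3] = erY$hamm

Answer: erY$hamm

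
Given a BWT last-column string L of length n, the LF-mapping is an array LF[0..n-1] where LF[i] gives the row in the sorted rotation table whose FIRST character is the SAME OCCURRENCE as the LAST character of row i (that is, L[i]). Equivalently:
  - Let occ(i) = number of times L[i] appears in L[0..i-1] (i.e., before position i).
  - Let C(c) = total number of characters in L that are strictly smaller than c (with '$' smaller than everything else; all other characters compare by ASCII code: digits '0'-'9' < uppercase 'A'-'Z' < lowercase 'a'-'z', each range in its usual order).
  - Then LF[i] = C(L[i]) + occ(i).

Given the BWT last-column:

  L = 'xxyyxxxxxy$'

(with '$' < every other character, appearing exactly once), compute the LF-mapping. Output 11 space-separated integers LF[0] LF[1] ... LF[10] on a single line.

Answer: 1 2 8 9 3 4 5 6 7 10 0

Derivation:
Char counts: '$':1, 'x':7, 'y':3
C (first-col start): C('$')=0, C('x')=1, C('y')=8
L[0]='x': occ=0, LF[0]=C('x')+0=1+0=1
L[1]='x': occ=1, LF[1]=C('x')+1=1+1=2
L[2]='y': occ=0, LF[2]=C('y')+0=8+0=8
L[3]='y': occ=1, LF[3]=C('y')+1=8+1=9
L[4]='x': occ=2, LF[4]=C('x')+2=1+2=3
L[5]='x': occ=3, LF[5]=C('x')+3=1+3=4
L[6]='x': occ=4, LF[6]=C('x')+4=1+4=5
L[7]='x': occ=5, LF[7]=C('x')+5=1+5=6
L[8]='x': occ=6, LF[8]=C('x')+6=1+6=7
L[9]='y': occ=2, LF[9]=C('y')+2=8+2=10
L[10]='$': occ=0, LF[10]=C('$')+0=0+0=0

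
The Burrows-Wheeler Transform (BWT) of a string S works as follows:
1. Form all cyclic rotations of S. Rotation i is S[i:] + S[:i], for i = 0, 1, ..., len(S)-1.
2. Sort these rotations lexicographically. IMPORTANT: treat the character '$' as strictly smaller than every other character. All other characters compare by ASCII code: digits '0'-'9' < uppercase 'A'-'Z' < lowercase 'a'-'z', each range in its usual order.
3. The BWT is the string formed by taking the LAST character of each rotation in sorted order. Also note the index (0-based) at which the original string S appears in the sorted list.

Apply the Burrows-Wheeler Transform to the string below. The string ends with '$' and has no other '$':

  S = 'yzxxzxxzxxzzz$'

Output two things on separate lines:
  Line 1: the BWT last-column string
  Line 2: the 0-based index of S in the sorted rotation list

All 14 rotations (rotation i = S[i:]+S[:i]):
  rot[0] = yzxxzxxzxxzzz$
  rot[1] = zxxzxxzxxzzz$y
  rot[2] = xxzxxzxxzzz$yz
  rot[3] = xzxxzxxzzz$yzx
  rot[4] = zxxzxxzzz$yzxx
  rot[5] = xxzxxzzz$yzxxz
  rot[6] = xzxxzzz$yzxxzx
  rot[7] = zxxzzz$yzxxzxx
  rot[8] = xxzzz$yzxxzxxz
  rot[9] = xzzz$yzxxzxxzx
  rot[10] = zzz$yzxxzxxzxx
  rot[11] = zz$yzxxzxxzxxz
  rot[12] = z$yzxxzxxzxxzz
  rot[13] = $yzxxzxxzxxzzz
Sorted (with $ < everything):
  sorted[0] = $yzxxzxxzxxzzz  (last char: 'z')
  sorted[1] = xxzxxzxxzzz$yz  (last char: 'z')
  sorted[2] = xxzxxzzz$yzxxz  (last char: 'z')
  sorted[3] = xxzzz$yzxxzxxz  (last char: 'z')
  sorted[4] = xzxxzxxzzz$yzx  (last char: 'x')
  sorted[5] = xzxxzzz$yzxxzx  (last char: 'x')
  sorted[6] = xzzz$yzxxzxxzx  (last char: 'x')
  sorted[7] = yzxxzxxzxxzzz$  (last char: '$')
  sorted[8] = z$yzxxzxxzxxzz  (last char: 'z')
  sorted[9] = zxxzxxzxxzzz$y  (last char: 'y')
  sorted[10] = zxxzxxzzz$yzxx  (last char: 'x')
  sorted[11] = zxxzzz$yzxxzxx  (last char: 'x')
  sorted[12] = zz$yzxxzxxzxxz  (last char: 'z')
  sorted[13] = zzz$yzxxzxxzxx  (last char: 'x')
Last column: zzzzxxx$zyxxzx
Original string S is at sorted index 7

Answer: zzzzxxx$zyxxzx
7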